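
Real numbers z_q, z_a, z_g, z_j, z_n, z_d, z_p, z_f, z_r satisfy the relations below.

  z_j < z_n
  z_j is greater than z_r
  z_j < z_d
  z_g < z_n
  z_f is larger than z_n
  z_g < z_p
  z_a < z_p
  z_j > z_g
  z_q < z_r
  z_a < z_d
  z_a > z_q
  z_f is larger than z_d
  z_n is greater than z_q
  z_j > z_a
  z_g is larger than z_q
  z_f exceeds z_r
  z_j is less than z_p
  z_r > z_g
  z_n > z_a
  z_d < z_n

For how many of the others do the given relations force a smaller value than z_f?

7

Directly below z_f: z_r, z_d, z_n.
One step further: z_q, z_a, z_g, z_j (7 so far).
Nothing else is reachable below z_f; 7 in all.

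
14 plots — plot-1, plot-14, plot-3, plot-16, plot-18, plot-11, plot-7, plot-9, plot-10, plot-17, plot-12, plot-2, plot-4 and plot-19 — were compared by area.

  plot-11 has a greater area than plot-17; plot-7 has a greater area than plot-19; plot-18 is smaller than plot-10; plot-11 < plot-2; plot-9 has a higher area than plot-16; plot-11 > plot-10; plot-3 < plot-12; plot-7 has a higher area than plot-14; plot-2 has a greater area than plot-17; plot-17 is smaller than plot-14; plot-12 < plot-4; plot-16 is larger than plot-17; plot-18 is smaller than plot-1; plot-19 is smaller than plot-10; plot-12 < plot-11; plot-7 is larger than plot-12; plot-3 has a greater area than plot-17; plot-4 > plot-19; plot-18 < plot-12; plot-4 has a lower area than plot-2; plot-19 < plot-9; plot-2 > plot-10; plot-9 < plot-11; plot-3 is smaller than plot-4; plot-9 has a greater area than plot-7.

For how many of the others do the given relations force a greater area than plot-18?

8

Directly above plot-18: plot-1, plot-12, plot-10.
One step further: plot-7, plot-4, plot-11, plot-2 (7 so far).
One step further: plot-9 (8 so far).
No other element is forced above plot-18 by the given relations, so the count is 8.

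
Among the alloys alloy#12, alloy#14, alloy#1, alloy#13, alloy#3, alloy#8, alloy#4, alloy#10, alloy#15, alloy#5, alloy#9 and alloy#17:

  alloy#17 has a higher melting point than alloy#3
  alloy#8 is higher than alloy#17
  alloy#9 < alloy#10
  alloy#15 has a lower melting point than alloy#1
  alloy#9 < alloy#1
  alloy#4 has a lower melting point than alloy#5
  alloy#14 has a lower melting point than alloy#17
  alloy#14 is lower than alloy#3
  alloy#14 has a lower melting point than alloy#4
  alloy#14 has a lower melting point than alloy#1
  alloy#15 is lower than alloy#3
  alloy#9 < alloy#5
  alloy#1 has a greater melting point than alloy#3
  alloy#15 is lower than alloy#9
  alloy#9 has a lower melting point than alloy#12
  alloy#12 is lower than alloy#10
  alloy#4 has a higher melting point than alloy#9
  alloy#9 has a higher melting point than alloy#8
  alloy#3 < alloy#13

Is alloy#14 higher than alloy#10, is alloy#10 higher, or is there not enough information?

Chaining the given relations: alloy#14 < alloy#17 < alloy#8 < alloy#9 < alloy#12 < alloy#10.
So alloy#10 is higher.

alloy#10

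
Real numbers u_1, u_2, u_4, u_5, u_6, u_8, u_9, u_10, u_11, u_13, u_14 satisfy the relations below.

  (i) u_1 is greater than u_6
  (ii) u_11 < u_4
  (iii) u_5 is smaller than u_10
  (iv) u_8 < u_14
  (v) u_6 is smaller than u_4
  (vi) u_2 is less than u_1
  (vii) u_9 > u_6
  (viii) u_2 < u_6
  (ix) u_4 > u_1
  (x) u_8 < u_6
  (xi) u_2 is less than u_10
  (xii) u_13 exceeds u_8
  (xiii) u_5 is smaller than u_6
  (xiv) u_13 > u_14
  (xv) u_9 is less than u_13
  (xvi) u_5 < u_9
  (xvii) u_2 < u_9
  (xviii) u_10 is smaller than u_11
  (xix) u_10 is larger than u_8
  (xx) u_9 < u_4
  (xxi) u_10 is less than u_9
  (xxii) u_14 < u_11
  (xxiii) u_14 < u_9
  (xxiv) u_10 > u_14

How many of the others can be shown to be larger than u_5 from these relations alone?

The elements the relations force above u_5 are u_10, u_11, u_6, u_9, u_13, u_1, u_4 — no chain reaches any other.
That is 7.

7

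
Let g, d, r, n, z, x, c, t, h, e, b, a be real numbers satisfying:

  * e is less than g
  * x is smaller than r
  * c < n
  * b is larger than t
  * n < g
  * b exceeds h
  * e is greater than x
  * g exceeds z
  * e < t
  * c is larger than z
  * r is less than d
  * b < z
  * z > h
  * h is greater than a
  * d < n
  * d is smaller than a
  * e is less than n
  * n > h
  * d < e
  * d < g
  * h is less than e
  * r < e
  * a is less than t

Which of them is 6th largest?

Piecing the relations together gives one ordering: x < r < d < a < h < e < t < b < z < c < n < g.
Counting 6 from the largest end gives t.

t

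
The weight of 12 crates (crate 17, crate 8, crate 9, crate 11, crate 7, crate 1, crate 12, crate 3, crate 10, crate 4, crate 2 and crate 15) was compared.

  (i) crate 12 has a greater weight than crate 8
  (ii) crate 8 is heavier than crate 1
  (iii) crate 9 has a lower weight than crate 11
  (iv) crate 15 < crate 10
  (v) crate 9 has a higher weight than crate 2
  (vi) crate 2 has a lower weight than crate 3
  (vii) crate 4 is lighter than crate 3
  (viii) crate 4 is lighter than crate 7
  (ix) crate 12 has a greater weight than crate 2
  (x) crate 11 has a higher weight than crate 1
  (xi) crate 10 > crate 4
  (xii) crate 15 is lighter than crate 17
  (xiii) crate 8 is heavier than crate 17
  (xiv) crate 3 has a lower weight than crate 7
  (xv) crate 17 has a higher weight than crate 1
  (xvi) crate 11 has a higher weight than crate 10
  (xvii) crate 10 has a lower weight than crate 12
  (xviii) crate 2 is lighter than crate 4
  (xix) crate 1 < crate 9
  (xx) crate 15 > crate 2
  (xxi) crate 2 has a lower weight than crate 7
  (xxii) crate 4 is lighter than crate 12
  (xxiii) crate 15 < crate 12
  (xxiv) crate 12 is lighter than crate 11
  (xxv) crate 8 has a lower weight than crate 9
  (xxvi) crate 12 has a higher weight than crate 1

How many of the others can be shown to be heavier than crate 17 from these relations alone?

The elements the relations force above crate 17 are crate 8, crate 9, crate 12, crate 11 — no chain reaches any other.
That is 4.

4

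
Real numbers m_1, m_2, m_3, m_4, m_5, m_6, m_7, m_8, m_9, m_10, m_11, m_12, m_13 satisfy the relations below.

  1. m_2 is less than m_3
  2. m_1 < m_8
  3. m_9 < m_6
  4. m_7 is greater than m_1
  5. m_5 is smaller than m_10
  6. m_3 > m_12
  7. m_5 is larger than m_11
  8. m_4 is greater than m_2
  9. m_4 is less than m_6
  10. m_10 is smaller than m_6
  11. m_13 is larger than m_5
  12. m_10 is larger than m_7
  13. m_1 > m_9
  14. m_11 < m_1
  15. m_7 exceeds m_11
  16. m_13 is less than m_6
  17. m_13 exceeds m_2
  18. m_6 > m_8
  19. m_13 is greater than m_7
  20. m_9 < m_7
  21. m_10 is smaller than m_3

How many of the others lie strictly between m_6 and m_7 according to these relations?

2

The relations place m_7 below m_6. An element lies strictly between them when it is forced above m_7 and also forced below m_6.
Above m_7: {m_13, m_10, m_3}. Below m_6: {m_9, m_2, m_11, m_1, m_4, m_5, m_13, m_8, m_10}.
Intersection: {m_13, m_10} — 2.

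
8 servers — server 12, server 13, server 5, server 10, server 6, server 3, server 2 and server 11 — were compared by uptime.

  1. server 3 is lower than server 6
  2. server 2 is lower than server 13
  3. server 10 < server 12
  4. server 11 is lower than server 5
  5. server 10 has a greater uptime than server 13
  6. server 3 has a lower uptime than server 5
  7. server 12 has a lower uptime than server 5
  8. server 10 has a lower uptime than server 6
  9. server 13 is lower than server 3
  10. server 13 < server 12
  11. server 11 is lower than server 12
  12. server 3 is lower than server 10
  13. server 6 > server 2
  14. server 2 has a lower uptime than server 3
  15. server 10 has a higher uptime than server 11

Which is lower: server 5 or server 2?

server 2

Following the relations from server 2: server 2 < server 13 < server 3 < server 10 < server 12 < server 5.
So server 2 < server 5; server 2 is the lower of the two.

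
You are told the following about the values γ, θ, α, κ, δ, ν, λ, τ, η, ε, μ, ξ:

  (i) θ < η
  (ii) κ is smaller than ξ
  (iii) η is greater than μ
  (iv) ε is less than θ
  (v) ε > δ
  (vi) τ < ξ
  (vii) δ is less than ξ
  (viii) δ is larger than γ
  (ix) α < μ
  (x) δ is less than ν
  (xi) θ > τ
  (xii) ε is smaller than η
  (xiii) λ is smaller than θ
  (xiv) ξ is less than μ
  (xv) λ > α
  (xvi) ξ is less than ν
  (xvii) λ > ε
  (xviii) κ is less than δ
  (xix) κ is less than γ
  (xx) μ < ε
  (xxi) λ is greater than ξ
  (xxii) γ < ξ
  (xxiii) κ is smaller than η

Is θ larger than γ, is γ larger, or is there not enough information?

Chaining the given relations: γ < δ < ξ < μ < ε < λ < θ.
So θ is larger.

θ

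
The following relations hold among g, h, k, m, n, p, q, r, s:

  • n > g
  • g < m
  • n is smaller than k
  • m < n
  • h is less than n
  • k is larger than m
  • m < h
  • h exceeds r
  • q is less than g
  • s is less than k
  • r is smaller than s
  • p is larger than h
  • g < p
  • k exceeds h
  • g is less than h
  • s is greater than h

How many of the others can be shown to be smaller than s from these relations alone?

The elements the relations force below s are q, g, m, r, h — no chain reaches any other.
That is 5.

5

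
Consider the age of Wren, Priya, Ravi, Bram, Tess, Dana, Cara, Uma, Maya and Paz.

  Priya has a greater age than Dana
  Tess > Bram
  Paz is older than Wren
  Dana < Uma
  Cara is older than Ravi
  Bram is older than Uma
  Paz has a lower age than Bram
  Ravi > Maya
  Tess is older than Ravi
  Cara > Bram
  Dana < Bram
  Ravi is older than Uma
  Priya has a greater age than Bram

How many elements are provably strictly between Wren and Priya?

2

Chaining upward from Wren reaches: Paz, Bram, Cara, Tess.
Chaining downward from Priya reaches: Paz, Dana, Uma, Bram.
Strictly between Wren and Priya are those in both lists: Paz, Bram — 2 elements.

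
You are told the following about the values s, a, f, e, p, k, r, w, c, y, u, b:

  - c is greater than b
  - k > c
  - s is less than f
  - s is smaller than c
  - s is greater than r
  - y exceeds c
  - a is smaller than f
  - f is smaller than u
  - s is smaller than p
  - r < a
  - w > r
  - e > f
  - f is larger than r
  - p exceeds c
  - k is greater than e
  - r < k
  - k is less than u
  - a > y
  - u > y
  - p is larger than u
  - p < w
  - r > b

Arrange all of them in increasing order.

Each adjacent pair is fixed by a given relation: b < r; r < s; s < c; c < y; y < a; a < f; f < e; e < k; k < u; u < p; p < w. Chaining them end to end gives the full order.

b < r < s < c < y < a < f < e < k < u < p < w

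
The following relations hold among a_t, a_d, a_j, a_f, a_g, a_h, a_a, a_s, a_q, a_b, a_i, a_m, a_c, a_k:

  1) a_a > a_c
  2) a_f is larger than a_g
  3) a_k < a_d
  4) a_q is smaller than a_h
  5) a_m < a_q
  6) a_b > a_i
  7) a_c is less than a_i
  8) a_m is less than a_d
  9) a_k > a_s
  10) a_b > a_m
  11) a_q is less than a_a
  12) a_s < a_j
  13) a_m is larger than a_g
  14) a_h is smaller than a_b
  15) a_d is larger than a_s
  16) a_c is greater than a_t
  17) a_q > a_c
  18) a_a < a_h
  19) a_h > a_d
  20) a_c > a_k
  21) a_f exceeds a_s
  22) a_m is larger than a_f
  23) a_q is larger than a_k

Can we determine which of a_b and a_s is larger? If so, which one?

a_b

Chaining the given relations: a_s < a_k < a_c < a_i < a_b.
So a_b is larger.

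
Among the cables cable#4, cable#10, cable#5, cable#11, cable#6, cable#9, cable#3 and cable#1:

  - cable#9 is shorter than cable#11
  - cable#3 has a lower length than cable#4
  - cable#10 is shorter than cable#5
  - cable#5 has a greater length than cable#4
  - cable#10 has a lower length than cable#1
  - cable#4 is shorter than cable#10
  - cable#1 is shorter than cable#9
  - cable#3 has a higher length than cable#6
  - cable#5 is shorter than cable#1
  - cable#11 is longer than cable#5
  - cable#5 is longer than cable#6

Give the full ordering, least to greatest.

The consecutive links are each given: cable#6 < cable#3; cable#3 < cable#4; cable#4 < cable#10; cable#10 < cable#5; cable#5 < cable#1; cable#1 < cable#9; cable#9 < cable#11.

cable#6 < cable#3 < cable#4 < cable#10 < cable#5 < cable#1 < cable#9 < cable#11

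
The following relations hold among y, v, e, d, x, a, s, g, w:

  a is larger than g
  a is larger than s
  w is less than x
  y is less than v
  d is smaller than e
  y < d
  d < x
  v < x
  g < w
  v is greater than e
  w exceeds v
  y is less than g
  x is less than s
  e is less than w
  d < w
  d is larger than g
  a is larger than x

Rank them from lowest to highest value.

y < g < d < e < v < w < x < s < a

Each adjacent pair is fixed by a given relation: y < g; g < d; d < e; e < v; v < w; w < x; x < s; s < a. Chaining them end to end gives the full order.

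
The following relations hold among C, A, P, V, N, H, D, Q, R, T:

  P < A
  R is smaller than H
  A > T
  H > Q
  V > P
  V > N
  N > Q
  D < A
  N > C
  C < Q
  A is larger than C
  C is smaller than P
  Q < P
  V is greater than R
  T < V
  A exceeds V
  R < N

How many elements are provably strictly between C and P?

1

Chaining upward from C reaches: Q, H, N, V, A.
Chaining downward from P reaches: Q.
Strictly between C and P are those in both lists: Q — 1 element.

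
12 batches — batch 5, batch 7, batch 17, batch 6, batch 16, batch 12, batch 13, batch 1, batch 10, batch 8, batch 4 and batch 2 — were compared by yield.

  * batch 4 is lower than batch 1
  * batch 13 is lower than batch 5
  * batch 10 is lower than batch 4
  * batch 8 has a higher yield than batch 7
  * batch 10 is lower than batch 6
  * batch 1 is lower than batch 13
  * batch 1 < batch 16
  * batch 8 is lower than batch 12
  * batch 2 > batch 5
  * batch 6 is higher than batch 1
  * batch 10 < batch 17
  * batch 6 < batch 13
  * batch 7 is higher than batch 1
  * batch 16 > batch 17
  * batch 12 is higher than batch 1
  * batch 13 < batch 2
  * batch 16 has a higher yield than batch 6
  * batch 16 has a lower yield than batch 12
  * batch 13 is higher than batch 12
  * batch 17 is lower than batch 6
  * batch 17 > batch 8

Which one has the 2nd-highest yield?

The consecutive relations fix a unique order: batch 10 < batch 4 < batch 1 < batch 7 < batch 8 < batch 17 < batch 6 < batch 16 < batch 12 < batch 13 < batch 5 < batch 2.
The 2nd largest is batch 5.

batch 5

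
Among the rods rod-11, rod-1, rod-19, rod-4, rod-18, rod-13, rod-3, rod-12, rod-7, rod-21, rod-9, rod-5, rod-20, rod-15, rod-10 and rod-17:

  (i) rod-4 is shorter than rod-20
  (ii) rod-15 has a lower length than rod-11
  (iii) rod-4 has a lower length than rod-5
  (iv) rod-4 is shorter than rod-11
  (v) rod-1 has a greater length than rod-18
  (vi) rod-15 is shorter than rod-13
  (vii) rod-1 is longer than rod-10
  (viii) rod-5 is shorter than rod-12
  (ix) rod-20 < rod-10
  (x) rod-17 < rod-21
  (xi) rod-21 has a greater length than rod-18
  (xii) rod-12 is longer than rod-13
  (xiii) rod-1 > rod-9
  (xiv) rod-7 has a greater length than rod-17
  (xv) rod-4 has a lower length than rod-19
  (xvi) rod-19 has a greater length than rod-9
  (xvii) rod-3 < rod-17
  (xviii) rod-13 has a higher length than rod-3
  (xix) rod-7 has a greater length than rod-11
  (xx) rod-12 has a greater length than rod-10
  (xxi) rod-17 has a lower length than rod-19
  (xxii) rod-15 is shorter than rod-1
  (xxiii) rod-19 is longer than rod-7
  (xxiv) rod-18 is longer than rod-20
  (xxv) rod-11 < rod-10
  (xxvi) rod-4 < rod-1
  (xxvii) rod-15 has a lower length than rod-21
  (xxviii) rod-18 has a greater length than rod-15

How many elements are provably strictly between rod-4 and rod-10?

Chaining upward from rod-4 reaches: rod-11, rod-20, rod-18, rod-7, rod-21, rod-19, rod-5, rod-1, rod-12.
Chaining downward from rod-10 reaches: rod-15, rod-11, rod-20.
Strictly between rod-4 and rod-10 are those in both lists: rod-11, rod-20 — 2 elements.

2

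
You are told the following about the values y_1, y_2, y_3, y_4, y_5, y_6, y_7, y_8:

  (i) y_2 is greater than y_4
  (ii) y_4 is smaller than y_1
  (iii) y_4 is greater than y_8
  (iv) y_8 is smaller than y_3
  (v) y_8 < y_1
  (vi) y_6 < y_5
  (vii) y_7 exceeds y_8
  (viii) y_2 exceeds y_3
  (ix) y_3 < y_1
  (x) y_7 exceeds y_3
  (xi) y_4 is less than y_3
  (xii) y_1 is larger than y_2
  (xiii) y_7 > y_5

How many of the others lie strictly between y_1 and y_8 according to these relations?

3

The relations place y_8 below y_1. An element lies strictly between them when it is forced above y_8 and also forced below y_1.
Above y_8: {y_4, y_3, y_2, y_7}. Below y_1: {y_4, y_3, y_2}.
Intersection: {y_4, y_3, y_2} — 3.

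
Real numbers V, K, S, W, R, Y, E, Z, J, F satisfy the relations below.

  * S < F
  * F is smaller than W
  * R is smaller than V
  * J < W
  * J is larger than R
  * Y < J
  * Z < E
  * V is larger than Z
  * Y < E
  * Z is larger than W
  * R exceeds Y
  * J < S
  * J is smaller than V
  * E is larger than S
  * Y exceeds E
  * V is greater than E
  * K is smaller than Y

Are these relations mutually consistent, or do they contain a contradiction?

inconsistent

We have E < Y stated directly, yet also Y < R < J < S < F < W < Z < E by chaining the others — so Y < E. Contradiction.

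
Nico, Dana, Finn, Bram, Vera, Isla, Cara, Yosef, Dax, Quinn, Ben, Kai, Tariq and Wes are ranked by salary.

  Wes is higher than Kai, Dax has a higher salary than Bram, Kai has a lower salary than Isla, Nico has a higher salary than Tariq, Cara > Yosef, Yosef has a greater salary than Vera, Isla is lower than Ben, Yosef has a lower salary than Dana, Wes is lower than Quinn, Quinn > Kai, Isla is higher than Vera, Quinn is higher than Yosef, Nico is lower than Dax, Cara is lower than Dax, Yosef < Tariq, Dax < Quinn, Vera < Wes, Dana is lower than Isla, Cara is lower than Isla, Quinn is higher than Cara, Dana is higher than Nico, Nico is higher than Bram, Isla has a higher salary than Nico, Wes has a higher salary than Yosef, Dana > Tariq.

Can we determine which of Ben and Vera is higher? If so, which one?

Following the relations from Vera: Vera < Yosef < Tariq < Nico < Isla < Ben.
So Ben is higher.

Ben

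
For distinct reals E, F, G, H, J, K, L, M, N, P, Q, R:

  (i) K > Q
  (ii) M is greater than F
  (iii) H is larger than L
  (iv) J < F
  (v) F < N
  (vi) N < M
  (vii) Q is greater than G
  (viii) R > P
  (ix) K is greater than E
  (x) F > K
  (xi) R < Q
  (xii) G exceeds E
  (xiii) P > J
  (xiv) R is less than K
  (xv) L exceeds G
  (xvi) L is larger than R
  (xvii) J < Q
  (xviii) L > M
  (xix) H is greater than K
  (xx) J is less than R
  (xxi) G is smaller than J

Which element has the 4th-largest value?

The consecutive relations fix a unique order: E < G < J < P < R < Q < K < F < N < M < L < H.
Counting 4 from the largest end gives N.

N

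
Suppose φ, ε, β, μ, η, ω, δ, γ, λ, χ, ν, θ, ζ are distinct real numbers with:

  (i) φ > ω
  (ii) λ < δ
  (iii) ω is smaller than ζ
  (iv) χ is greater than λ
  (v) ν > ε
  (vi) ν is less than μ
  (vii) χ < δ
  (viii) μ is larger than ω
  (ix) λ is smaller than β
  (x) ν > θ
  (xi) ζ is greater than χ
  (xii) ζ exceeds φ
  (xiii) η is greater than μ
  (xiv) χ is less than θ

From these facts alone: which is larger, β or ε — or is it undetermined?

Following every chain through ε: above ε we get ν, μ, η.
β is not reached, and no chain runs the other way from β to ε.
So the given relations leave the order of ε and β undetermined.

undetermined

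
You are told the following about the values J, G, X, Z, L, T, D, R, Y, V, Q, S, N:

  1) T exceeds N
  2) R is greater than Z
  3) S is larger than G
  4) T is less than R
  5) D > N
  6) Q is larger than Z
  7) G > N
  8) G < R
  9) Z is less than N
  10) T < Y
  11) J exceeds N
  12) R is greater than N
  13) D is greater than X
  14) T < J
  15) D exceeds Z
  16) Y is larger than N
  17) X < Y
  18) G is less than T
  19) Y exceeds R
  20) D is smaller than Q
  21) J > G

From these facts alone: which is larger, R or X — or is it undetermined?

Following every chain through X: above X we get D, Q, Y.
R is not reached, and no chain runs the other way from R to X.
So the given relations leave the order of X and R undetermined.

undetermined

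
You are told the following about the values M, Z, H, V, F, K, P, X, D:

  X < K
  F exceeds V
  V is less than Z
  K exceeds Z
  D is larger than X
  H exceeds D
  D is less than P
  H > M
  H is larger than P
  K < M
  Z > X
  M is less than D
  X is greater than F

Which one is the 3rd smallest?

Chaining the given pairs: V < F < X < Z < K < M < D < P < H.
The 3rd smallest is X.

X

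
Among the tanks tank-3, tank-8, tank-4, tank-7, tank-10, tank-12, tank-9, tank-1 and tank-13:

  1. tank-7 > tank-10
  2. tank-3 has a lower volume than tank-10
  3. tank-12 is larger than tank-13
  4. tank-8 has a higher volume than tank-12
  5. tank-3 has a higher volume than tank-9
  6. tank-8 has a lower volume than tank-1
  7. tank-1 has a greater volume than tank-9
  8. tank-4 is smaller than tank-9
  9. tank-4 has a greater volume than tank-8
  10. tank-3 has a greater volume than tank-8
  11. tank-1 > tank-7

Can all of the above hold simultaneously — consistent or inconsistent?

Every relation is compatible with tank-13 < tank-12 < tank-8 < tank-4 < tank-9 < tank-3 < tank-10 < tank-7 < tank-1; the set is consistent.

consistent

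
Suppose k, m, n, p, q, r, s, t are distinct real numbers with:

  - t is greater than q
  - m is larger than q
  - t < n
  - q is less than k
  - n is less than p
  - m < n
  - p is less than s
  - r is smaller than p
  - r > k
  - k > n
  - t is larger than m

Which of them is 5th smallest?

k

The consecutive relations fix a unique order: q < m < t < n < k < r < p < s.
The 5th smallest is k.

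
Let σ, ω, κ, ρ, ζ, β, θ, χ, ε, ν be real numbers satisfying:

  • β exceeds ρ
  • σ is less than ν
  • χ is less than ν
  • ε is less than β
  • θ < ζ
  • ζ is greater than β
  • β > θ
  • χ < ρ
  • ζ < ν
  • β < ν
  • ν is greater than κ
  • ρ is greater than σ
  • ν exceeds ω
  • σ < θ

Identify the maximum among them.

ν

ε is not greatest since ε < β; σ is not greatest since σ < θ; χ is not greatest since χ < ρ; θ is not greatest since θ < ζ; ρ is not greatest since ρ < β; β is not greatest since β < ζ; κ is not greatest since κ < ν; ω is not greatest since ω < ν; ζ is not greatest since ζ < ν.
Only ν has nothing above it, so ν is the maximum.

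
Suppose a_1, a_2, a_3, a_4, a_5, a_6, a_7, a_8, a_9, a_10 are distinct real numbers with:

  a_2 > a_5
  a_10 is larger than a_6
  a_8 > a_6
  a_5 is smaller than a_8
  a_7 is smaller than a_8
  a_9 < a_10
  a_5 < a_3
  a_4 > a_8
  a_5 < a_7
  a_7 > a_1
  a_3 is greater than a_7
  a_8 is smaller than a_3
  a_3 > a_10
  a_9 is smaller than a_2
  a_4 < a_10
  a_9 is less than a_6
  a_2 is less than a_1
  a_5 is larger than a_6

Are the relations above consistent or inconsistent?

Every relation is compatible with a_9 < a_6 < a_5 < a_2 < a_1 < a_7 < a_8 < a_4 < a_10 < a_3; the set is consistent.

consistent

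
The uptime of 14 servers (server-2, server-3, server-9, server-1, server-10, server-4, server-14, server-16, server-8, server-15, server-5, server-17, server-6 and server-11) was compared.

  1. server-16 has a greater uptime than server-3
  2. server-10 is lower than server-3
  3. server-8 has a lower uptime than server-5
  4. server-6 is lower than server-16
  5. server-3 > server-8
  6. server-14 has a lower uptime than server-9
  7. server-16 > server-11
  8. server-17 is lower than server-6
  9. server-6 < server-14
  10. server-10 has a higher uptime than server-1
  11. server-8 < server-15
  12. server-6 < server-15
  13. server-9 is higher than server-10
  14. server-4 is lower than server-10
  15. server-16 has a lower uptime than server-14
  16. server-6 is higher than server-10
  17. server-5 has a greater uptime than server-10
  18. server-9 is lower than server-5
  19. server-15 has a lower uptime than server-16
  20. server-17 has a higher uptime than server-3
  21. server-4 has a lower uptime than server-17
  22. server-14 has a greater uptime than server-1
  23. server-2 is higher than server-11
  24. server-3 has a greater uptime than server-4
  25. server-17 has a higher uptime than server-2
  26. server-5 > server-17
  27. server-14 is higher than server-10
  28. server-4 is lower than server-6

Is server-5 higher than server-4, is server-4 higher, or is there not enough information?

Link the given pairs in sequence: server-4 < server-10; server-10 < server-3; server-3 < server-17; server-17 < server-6; server-6 < server-15; server-15 < server-16; server-16 < server-14; server-14 < server-9; server-9 < server-5.
Chaining these gives server-4 < server-10 < server-3 < server-17 < server-6 < server-15 < server-16 < server-14 < server-9 < server-5.
So server-5 is higher.

server-5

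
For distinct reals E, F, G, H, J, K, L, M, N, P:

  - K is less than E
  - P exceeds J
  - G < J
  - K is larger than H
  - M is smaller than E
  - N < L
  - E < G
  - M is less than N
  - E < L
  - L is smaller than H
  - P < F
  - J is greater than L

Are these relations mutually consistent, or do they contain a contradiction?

inconsistent

Chaining the given relations yields L < H < K < E, so L < E. But one relation states E < L. These cannot both hold.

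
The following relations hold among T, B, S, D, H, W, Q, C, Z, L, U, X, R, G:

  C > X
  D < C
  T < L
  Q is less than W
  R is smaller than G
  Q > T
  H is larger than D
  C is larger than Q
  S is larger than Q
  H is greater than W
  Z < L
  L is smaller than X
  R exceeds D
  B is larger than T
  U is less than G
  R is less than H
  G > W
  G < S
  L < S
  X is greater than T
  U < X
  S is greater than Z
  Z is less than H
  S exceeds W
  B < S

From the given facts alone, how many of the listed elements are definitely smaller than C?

7

Directly below C: D, Q, X.
One step further: T, U, L (6 so far).
One step further: Z (7 so far).
Nothing else is reachable below C; 7 in all.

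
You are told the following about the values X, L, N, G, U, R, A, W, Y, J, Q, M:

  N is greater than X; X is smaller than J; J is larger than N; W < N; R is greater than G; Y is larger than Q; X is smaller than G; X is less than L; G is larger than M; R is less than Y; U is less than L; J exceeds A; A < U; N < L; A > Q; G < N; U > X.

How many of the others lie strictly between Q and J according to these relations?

1

Chaining upward from Q reaches: A, U, L, Y.
Chaining downward from J reaches: X, W, M, G, A, N.
Strictly between Q and J are those in both lists: A — 1 element.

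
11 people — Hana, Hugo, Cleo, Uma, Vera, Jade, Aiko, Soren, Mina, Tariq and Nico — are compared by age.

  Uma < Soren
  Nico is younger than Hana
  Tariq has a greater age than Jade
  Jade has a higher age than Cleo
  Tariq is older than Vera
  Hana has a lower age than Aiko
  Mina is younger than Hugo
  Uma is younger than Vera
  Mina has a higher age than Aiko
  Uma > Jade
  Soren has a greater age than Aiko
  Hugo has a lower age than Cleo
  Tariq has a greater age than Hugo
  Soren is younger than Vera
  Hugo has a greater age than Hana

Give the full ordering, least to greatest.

Each adjacent pair is fixed by a given relation: Nico < Hana; Hana < Aiko; Aiko < Mina; Mina < Hugo; Hugo < Cleo; Cleo < Jade; Jade < Uma; Uma < Soren; Soren < Vera; Vera < Tariq. Chaining them end to end gives the full order.

Nico < Hana < Aiko < Mina < Hugo < Cleo < Jade < Uma < Soren < Vera < Tariq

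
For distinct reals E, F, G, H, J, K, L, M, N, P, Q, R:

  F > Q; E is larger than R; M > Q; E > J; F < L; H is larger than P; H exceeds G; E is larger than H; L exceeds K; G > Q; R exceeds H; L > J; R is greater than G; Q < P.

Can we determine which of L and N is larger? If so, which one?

Following every chain through N: nothing is chained to N.
L is not reached, and no chain runs the other way from L to N.
So the given relations leave the order of N and L undetermined.

undetermined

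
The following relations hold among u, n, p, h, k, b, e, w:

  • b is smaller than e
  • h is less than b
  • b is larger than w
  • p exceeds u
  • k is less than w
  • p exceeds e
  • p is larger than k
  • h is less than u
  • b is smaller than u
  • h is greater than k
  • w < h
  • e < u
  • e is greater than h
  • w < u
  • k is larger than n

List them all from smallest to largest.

The consecutive links are each given: n < k; k < w; w < h; h < b; b < e; e < u; u < p.

n < k < w < h < b < e < u < p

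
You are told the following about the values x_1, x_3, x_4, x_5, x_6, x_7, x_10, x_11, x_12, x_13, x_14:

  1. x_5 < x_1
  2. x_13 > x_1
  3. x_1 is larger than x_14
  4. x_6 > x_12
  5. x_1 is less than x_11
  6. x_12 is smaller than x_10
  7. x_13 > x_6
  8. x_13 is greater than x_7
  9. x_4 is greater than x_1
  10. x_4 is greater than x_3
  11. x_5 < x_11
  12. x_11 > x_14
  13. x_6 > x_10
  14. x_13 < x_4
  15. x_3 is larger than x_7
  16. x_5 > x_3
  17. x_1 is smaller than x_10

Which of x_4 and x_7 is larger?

x_4

Link the given pairs in sequence: x_7 < x_3; x_3 < x_5; x_5 < x_1; x_1 < x_10; x_10 < x_6; x_6 < x_13; x_13 < x_4.
Together: x_7 < x_3 < x_5 < x_1 < x_10 < x_6 < x_13 < x_4.
So x_7 < x_4; x_4 is the larger of the two.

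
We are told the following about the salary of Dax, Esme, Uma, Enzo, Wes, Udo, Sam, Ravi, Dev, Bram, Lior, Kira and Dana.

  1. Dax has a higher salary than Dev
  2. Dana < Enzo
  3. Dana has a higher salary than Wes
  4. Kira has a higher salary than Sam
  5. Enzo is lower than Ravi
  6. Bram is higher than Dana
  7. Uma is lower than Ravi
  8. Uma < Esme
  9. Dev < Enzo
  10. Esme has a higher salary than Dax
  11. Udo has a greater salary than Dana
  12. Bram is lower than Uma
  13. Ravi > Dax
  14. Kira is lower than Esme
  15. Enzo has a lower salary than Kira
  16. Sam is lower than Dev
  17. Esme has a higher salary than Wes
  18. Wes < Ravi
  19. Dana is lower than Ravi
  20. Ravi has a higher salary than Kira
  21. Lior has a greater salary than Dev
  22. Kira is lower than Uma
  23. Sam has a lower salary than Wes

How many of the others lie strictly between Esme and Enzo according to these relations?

Chaining upward from Enzo reaches: Kira, Uma, Ravi.
Chaining downward from Esme reaches: Sam, Wes, Dev, Dana, Bram, Dax, Kira, Uma.
Strictly between Enzo and Esme are those in both lists: Kira, Uma — 2 elements.

2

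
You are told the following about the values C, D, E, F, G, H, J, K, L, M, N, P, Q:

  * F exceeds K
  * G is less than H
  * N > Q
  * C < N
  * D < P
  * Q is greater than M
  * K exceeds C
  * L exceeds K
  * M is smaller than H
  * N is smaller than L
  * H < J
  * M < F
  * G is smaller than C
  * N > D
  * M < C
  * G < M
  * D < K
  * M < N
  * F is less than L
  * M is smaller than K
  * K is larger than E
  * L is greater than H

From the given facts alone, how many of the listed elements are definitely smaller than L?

10

Directly below L: H, K, N, F.
One step further: E, G, D, M, Q, C (10 so far).
Nothing else is reachable below L; 10 in all.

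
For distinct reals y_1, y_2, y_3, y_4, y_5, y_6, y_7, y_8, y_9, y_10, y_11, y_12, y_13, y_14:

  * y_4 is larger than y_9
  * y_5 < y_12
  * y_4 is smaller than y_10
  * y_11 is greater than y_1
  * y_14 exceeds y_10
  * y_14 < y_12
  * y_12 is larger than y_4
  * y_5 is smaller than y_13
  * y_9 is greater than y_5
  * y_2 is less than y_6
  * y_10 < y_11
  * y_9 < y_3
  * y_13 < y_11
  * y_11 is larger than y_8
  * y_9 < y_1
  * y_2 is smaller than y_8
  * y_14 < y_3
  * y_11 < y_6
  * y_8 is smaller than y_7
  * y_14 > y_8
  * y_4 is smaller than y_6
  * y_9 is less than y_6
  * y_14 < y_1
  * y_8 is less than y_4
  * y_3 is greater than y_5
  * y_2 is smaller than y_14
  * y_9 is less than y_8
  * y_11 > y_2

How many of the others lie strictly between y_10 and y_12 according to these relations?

Chaining upward from y_10 reaches: y_14, y_1, y_11, y_3, y_6.
Chaining downward from y_12 reaches: y_5, y_2, y_9, y_8, y_4, y_14.
Strictly between y_10 and y_12 are those in both lists: y_14 — 1 element.

1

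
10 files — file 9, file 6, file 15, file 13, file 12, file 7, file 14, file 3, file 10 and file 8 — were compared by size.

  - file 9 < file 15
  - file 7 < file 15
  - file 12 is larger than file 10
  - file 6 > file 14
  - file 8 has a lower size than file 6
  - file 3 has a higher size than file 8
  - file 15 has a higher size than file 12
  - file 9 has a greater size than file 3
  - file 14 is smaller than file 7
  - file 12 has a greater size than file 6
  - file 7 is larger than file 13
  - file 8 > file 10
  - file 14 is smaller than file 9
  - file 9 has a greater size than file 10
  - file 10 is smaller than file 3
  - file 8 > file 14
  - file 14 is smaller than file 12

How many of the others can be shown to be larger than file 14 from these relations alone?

7

The elements the relations force above file 14 are file 7, file 8, file 3, file 9, file 6, file 12, file 15 — no chain reaches any other.
That is 7.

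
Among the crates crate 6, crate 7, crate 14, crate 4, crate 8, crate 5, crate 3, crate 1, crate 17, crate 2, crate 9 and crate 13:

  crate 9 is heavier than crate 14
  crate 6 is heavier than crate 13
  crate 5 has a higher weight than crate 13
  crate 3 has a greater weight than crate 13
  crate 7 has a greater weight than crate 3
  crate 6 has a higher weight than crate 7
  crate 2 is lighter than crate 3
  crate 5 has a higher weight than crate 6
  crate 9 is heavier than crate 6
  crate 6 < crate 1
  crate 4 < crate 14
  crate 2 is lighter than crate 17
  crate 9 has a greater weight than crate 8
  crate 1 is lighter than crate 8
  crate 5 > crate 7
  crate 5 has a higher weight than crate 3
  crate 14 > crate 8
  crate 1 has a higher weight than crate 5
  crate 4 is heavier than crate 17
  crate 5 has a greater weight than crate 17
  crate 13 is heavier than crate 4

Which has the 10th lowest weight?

Chaining the given pairs: crate 2 < crate 17 < crate 4 < crate 13 < crate 3 < crate 7 < crate 6 < crate 5 < crate 1 < crate 8 < crate 14 < crate 9.
Counting 10 from the smallest end gives crate 8.

crate 8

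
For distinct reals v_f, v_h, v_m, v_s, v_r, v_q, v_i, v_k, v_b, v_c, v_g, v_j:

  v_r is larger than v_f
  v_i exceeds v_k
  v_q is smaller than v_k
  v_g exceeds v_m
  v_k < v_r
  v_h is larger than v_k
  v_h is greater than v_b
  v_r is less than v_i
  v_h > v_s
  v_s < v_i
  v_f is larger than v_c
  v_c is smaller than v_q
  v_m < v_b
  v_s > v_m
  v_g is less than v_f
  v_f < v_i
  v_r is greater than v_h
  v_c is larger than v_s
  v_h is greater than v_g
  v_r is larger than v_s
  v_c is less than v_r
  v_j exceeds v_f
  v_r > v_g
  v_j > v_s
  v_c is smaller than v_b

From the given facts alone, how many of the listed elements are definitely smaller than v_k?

4

From v_k the given relations immediately reach v_q.
From those, v_c — 2 in total.
From those, v_s — 3 in total.
From those, v_m — 4 in total.
No other element is forced below v_k by the given relations, so the count is 4.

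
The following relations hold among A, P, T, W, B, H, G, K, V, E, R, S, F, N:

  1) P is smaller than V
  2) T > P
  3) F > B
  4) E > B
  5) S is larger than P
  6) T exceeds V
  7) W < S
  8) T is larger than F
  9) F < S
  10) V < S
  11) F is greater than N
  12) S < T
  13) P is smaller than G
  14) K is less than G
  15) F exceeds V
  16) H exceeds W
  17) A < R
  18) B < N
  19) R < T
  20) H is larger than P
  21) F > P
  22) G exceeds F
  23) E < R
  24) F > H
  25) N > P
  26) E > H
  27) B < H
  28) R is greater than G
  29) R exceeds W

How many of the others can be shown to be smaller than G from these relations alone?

8

The elements the relations force below G are B, P, V, W, K, H, N, F — no chain reaches any other.
That is 8.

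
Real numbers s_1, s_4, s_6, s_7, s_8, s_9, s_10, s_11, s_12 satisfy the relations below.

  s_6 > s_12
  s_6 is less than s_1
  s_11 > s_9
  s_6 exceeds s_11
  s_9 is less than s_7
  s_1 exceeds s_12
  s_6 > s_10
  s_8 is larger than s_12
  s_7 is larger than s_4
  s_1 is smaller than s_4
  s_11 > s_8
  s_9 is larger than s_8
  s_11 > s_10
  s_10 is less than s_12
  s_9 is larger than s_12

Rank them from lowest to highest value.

s_10 < s_12 < s_8 < s_9 < s_11 < s_6 < s_1 < s_4 < s_7

Each adjacent pair is fixed by a given relation: s_10 < s_12; s_12 < s_8; s_8 < s_9; s_9 < s_11; s_11 < s_6; s_6 < s_1; s_1 < s_4; s_4 < s_7. Chaining them end to end gives the full order.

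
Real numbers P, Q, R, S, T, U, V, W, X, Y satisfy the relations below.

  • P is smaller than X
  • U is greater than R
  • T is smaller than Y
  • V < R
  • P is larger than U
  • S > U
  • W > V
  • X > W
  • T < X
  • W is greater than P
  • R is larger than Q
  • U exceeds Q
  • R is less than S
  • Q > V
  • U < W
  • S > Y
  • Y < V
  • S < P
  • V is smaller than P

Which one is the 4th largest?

Chaining the given pairs: T < Y < V < Q < R < U < S < P < W < X.
Counting 4 from the largest end gives S.

S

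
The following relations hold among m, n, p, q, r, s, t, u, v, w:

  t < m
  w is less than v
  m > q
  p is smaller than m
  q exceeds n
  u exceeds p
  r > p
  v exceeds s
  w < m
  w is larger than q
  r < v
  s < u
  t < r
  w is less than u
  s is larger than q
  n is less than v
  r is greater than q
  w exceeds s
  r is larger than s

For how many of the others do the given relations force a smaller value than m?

Directly below m: q, t, w, p.
One step further: n, s (6 so far).
Nothing else is reachable below m; 6 in all.

6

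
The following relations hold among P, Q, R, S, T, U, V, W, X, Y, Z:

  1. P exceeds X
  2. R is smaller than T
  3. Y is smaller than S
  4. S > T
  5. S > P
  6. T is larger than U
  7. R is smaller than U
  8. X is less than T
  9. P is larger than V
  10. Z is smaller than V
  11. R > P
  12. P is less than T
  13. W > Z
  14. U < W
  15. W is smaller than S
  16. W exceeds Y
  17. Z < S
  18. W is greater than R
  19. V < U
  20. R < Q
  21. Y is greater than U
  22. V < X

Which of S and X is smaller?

X

X < P and P < R give X < R.
With R < U: X < P < R < U.
With U < Y: X < P < R < U < Y.
With Y < W: X < P < R < U < Y < W.
With W < S: X < P < R < U < Y < W < S.
So X < S; X is the smaller of the two.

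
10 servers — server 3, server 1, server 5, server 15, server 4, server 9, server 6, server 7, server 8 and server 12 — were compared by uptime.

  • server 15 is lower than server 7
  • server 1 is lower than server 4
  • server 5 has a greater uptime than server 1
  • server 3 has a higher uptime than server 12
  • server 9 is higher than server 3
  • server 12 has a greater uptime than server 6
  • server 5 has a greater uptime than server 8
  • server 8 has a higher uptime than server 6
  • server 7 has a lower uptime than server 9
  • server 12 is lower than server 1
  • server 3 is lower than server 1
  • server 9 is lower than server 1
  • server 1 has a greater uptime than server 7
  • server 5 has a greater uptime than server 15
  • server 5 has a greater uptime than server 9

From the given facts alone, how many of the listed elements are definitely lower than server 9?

5

Directly below server 9: server 7, server 3.
One step further: server 15, server 12 (4 so far).
One step further: server 6 (5 so far).
Nothing else is reachable below server 9; 5 in all.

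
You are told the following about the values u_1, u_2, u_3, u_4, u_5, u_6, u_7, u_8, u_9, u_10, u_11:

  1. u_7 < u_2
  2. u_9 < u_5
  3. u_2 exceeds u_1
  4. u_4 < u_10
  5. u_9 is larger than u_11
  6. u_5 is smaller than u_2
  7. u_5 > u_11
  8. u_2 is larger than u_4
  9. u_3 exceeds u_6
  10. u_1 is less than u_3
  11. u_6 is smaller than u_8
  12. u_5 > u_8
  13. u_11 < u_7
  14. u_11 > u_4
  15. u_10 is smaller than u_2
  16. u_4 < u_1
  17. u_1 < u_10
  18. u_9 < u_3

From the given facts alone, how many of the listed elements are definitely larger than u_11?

5

From u_11 the given relations immediately reach u_9, u_7, u_5.
From those, u_3, u_2 — 5 in total.
No other element is forced above u_11 by the given relations, so the count is 5.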